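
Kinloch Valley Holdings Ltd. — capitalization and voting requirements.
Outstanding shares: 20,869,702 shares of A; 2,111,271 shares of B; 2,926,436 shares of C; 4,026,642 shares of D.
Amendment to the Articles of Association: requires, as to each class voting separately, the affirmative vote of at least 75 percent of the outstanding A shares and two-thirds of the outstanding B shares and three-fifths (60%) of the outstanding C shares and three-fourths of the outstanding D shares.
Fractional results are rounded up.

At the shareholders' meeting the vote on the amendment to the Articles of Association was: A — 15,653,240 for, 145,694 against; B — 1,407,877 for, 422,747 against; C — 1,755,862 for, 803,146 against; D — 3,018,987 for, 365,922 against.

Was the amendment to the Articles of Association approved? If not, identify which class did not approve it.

Not approved — the D shares did not give the required vote.

A: 3/4 of 20869702 = 15652276.50, rounded up to 15652277; 15,652,277 required, 15,653,240 in favor — approved.
B: 2/3 of 2111271 = 1407514; 1,407,514 required, 1,407,877 in favor — approved.
C: 3/5 of 2926436 = 1755861.60, rounded up to 1755862; 1,755,862 required, 1,755,862 in favor — approved.
D: 3/4 of 4026642 = 3019981.50, rounded up to 3019982; 3,019,982 required, 3,018,987 in favor — not approved.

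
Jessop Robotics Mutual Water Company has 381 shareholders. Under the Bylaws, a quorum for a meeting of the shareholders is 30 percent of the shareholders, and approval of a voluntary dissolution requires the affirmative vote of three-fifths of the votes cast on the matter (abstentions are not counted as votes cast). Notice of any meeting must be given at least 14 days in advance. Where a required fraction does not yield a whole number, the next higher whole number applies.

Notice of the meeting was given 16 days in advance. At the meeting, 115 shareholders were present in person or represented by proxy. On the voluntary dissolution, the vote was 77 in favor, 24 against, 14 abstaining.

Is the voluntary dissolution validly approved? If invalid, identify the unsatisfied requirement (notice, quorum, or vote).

Notice: 16 days given; 14 required. Satisfied.
Quorum: 30% of 381 = 114.30, rounded up to 115; 115 present. Satisfied.
Vote: requires three-fifths of the votes cast (115 − 14 abstaining = 101); 3/5 of 101 = 60.60, rounded up to 61, so 61 needed; 77 in favor. Satisfied.

Valid — all requirements satisfied.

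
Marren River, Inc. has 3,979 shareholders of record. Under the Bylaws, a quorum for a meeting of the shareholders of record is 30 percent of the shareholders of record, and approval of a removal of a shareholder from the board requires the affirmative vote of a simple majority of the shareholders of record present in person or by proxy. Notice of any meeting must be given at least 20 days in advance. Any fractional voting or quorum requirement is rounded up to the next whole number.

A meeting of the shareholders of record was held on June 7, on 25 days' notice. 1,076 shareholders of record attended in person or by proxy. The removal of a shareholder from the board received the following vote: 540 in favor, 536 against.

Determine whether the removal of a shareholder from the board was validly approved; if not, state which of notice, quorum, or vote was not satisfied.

Notice: 25 days given; 20 required. Satisfied.
Quorum: 30% of 3,979 = 1,193.70, rounded up to 1,194; 1,076 present. Not satisfied.
Vote: requires a majority of those present (1,076); a majority of 1076 is 539, so 539 needed; 540 in favor. Satisfied.

Invalid — quorum requirement not satisfied.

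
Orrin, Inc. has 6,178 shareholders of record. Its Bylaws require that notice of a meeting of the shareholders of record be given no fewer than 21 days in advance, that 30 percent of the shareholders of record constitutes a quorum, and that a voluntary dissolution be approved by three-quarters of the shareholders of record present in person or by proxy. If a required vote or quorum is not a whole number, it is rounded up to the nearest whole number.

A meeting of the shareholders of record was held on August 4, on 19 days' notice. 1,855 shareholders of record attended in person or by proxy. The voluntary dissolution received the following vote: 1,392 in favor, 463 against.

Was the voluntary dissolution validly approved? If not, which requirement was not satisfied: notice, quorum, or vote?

Invalid — notice requirement not satisfied.

Notice: 19 days given; 21 required. Not satisfied.
Quorum: 30% of 6,178 = 1,853.40, rounded up to 1,854; 1,855 present. Satisfied.
Vote: requires three-fourths of those present (1,855); 3/4 of 1855 = 1391.25, rounded up to 1392, so 1,392 needed; 1,392 in favor. Satisfied.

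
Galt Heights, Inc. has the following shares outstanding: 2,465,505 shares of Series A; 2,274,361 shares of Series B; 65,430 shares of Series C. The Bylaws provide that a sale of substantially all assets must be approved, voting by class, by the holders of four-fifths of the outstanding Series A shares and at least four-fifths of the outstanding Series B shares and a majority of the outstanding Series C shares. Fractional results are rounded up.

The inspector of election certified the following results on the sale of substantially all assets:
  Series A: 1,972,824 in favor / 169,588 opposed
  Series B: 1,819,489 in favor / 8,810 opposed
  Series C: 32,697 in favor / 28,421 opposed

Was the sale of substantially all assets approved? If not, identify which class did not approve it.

Series A: 4/5 of 2465505 = 1972404; 1,972,404 required, 1,972,824 in favor — approved.
Series B: 4/5 of 2274361 = 1819488.80, rounded up to 1819489; 1,819,489 required, 1,819,489 in favor — approved.
Series C: a majority of 65430 is 32716; 32,716 required, 32,697 in favor — not approved.

Not approved — the Series C shares did not give the required vote.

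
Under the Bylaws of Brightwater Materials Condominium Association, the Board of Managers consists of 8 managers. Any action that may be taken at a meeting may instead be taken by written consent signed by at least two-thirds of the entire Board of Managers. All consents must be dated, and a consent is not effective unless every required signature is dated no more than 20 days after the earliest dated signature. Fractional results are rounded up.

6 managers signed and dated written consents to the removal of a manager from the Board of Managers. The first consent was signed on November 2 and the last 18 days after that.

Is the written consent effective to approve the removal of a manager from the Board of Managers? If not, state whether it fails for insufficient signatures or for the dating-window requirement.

Effective — both the signature and dating-window requirements are satisfied.

Signatures required: at least two-thirds of 8 — 2/3 of 8 = 5.33, rounded up to 6, so 6 needed; 6 signed. Sufficient.
Dating window: the latest signature is 18 days after the earliest; the limit is 20 days. Within the window.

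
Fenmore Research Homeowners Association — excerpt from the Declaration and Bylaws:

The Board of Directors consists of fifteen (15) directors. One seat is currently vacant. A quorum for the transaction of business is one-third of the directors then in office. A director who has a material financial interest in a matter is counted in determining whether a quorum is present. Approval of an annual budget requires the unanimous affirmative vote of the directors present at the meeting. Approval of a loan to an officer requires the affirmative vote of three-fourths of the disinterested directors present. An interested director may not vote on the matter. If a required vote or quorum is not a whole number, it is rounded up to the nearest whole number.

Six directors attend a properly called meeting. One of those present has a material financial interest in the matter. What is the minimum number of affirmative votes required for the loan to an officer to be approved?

4

The loan to an officer requires three-fourths of the disinterested directors present (6 − 1 = 5).
3/4 of 5 = 3.75, rounded up to 4.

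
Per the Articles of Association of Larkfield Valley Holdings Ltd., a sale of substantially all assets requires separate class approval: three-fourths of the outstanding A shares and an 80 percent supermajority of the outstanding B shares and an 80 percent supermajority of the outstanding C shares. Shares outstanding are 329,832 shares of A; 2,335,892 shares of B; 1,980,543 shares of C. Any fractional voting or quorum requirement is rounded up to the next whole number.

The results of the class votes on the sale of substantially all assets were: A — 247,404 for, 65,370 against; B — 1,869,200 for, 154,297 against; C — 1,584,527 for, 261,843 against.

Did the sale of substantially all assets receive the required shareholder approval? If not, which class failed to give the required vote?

Approved — every class gave the required vote.

A: 3/4 of 329832 = 247374; 247,374 required, 247,404 in favor — approved.
B: 4/5 of 2335892 = 1868713.60, rounded up to 1868714; 1,868,714 required, 1,869,200 in favor — approved.
C: 4/5 of 1980543 = 1584434.40, rounded up to 1584435; 1,584,435 required, 1,584,527 in favor — approved.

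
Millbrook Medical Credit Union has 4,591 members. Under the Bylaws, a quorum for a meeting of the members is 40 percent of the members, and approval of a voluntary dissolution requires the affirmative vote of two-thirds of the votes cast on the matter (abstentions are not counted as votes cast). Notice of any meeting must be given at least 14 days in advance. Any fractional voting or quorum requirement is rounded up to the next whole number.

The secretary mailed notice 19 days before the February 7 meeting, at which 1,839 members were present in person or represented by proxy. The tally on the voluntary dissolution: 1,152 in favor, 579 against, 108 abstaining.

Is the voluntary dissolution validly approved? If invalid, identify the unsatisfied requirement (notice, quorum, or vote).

Notice: 19 days given; 14 required. Satisfied.
Quorum: 40% of 4,591 = 1,836.40, rounded up to 1,837; 1,839 present. Satisfied.
Vote: requires two-thirds of the votes cast (1,839 − 108 abstaining = 1,731); 2/3 of 1731 = 1154, so 1,154 needed; 1,152 in favor. Not satisfied.

Invalid — vote requirement not satisfied.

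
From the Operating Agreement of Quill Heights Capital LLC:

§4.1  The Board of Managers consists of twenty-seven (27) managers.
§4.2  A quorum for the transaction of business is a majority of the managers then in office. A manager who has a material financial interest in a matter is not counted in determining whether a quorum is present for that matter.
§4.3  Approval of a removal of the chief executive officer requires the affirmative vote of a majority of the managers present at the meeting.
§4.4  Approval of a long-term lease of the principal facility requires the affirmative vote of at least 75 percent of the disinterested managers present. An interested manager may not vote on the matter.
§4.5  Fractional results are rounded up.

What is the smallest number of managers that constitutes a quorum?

A majority of 27 is 14.

14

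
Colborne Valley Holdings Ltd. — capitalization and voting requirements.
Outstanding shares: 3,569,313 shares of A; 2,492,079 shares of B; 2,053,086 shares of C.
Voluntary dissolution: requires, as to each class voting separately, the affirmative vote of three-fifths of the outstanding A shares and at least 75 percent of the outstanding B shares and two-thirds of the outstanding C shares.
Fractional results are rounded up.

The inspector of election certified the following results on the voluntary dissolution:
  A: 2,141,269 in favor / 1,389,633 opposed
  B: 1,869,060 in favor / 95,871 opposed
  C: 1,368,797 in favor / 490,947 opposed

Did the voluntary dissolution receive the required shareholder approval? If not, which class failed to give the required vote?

Not approved — the A shares did not give the required vote.

A: 3/5 of 3569313 = 2141587.80, rounded up to 2141588; 2,141,588 required, 2,141,269 in favor — not approved.
B: 3/4 of 2492079 = 1869059.25, rounded up to 1869060; 1,869,060 required, 1,869,060 in favor — approved.
C: 2/3 of 2053086 = 1368724; 1,368,724 required, 1,368,797 in favor — approved.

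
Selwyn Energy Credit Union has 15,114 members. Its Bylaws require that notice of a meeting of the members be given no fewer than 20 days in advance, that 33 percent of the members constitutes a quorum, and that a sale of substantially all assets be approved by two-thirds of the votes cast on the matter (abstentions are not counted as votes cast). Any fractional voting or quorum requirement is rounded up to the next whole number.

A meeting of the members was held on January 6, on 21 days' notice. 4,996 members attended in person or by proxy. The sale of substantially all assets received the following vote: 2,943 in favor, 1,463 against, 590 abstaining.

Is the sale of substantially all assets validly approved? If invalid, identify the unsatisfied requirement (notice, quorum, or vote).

Valid — all requirements satisfied.

Notice: 21 days given; 20 required. Satisfied.
Quorum: 33% of 15,114 = 4,987.62, rounded up to 4,988; 4,996 present. Satisfied.
Vote: requires two-thirds of the votes cast (4,996 − 590 abstaining = 4,406); 2/3 of 4406 = 2937.33, rounded up to 2938, so 2,938 needed; 2,943 in favor. Satisfied.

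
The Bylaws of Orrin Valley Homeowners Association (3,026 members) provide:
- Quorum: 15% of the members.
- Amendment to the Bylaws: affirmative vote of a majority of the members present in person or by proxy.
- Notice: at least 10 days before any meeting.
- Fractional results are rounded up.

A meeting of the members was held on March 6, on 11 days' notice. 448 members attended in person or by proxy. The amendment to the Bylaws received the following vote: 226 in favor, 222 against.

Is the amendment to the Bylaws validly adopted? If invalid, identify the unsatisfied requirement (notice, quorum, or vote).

Notice: 11 days given; 10 required. Satisfied.
Quorum: 15% of 3,026 = 453.90, rounded up to 454; 448 present. Not satisfied.
Vote: requires a majority of those present (448); a majority of 448 is 225, so 225 needed; 226 in favor. Satisfied.

Invalid — quorum requirement not satisfied.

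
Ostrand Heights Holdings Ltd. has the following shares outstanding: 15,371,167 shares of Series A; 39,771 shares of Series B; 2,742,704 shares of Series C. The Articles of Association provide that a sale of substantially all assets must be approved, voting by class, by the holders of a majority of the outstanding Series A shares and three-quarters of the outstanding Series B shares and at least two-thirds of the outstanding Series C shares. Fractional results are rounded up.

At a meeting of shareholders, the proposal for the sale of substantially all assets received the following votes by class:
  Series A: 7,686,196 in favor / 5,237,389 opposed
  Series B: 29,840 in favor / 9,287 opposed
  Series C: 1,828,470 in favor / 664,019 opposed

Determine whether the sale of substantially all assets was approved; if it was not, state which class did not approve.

Series A: a majority of 15371167 is 7685584; 7,685,584 required, 7,686,196 in favor — approved.
Series B: 3/4 of 39771 = 29828.25, rounded up to 29829; 29,829 required, 29,840 in favor — approved.
Series C: 2/3 of 2742704 = 1828469.33, rounded up to 1828470; 1,828,470 required, 1,828,470 in favor — approved.

Approved — every class gave the required vote.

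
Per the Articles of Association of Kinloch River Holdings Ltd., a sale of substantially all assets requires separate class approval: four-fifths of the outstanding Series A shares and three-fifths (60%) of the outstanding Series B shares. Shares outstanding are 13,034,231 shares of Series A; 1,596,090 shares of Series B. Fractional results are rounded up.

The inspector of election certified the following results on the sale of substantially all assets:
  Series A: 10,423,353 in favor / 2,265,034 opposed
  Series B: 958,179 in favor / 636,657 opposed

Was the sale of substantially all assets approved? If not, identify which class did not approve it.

Not approved — the Series A shares did not give the required vote.

Series A: 4/5 of 13034231 = 10427384.80, rounded up to 10427385; 10,427,385 required, 10,423,353 in favor — not approved.
Series B: 3/5 of 1596090 = 957654; 957,654 required, 958,179 in favor — approved.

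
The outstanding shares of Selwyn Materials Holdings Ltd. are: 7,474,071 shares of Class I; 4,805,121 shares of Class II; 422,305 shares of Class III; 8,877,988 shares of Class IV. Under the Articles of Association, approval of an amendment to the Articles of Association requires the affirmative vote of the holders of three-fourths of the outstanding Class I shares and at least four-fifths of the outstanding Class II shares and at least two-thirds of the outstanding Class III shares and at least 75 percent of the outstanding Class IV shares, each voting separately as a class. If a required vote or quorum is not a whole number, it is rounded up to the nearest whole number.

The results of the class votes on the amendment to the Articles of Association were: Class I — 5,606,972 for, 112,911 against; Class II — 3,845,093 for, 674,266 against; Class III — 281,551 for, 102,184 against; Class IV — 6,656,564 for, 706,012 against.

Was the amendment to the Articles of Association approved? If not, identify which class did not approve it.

Not approved — the Class IV shares did not give the required vote.

Class I: 3/4 of 7474071 = 5605553.25, rounded up to 5605554; 5,605,554 required, 5,606,972 in favor — approved.
Class II: 4/5 of 4805121 = 3844096.80, rounded up to 3844097; 3,844,097 required, 3,845,093 in favor — approved.
Class III: 2/3 of 422305 = 281536.67, rounded up to 281537; 281,537 required, 281,551 in favor — approved.
Class IV: 3/4 of 8877988 = 6658491; 6,658,491 required, 6,656,564 in favor — not approved.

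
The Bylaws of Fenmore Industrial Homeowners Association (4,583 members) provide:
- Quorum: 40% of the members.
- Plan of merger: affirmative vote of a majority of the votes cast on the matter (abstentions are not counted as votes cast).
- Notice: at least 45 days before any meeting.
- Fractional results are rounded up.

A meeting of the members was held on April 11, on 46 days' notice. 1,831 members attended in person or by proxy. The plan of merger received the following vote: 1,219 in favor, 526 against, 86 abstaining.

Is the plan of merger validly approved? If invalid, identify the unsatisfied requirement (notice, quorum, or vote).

Notice: 46 days given; 45 required. Satisfied.
Quorum: 40% of 4,583 = 1,833.20, rounded up to 1,834; 1,831 present. Not satisfied.
Vote: requires a majority of the votes cast (1,831 − 86 abstaining = 1,745); a majority of 1745 is 873, so 873 needed; 1,219 in favor. Satisfied.

Invalid — quorum requirement not satisfied.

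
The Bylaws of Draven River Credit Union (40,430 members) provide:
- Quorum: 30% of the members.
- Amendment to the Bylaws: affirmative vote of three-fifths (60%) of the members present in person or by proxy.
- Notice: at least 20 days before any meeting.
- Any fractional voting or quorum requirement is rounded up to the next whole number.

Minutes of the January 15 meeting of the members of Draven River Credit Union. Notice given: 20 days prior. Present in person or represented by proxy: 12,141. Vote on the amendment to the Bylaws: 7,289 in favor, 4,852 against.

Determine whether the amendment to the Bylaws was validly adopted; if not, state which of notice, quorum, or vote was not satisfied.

Notice: 20 days given; 20 required. Satisfied.
Quorum: 30% of 40,430 = 12,129; 12,141 present. Satisfied.
Vote: requires three-fifths of those present (12,141); 3/5 of 12141 = 7284.60, rounded up to 7285, so 7,285 needed; 7,289 in favor. Satisfied.

Valid — all requirements satisfied.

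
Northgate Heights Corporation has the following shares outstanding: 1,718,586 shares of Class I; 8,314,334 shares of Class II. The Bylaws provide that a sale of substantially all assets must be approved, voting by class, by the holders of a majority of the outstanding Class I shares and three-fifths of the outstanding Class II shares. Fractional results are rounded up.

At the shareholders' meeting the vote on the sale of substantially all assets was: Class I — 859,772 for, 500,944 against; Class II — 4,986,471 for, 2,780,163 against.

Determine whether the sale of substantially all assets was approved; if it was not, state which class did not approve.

Class I: a majority of 1718586 is 859294; 859,294 required, 859,772 in favor — approved.
Class II: 3/5 of 8314334 = 4988600.40, rounded up to 4988601; 4,988,601 required, 4,986,471 in favor — not approved.

Not approved — the Class II shares did not give the required vote.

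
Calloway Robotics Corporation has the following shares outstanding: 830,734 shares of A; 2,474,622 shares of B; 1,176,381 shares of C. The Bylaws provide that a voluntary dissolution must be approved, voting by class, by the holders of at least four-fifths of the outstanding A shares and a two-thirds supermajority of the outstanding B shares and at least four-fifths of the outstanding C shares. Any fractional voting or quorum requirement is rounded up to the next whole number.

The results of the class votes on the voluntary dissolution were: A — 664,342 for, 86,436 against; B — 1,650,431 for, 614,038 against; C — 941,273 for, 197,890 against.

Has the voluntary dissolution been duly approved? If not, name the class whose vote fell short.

Not approved — the A shares did not give the required vote.

A: 4/5 of 830734 = 664587.20, rounded up to 664588; 664,588 required, 664,342 in favor — not approved.
B: 2/3 of 2474622 = 1649748; 1,649,748 required, 1,650,431 in favor — approved.
C: 4/5 of 1176381 = 941104.80, rounded up to 941105; 941,105 required, 941,273 in favor — approved.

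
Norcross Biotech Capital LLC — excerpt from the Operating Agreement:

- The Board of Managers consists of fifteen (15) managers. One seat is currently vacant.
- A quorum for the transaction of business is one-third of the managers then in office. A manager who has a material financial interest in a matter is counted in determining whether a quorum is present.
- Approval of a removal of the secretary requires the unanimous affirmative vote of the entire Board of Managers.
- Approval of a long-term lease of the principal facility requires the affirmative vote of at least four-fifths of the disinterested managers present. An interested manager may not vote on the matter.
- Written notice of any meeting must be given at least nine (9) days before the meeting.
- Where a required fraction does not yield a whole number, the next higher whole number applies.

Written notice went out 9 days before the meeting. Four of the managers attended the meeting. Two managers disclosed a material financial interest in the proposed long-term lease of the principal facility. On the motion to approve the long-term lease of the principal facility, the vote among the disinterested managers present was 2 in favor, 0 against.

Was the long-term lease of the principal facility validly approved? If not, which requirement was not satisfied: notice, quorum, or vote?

Notice: 9 days given; 9 required (9 ≥ 9). Satisfied.
Quorum: 4 present (interested managers count toward quorum); quorum is 5. Not satisfied.
Vote: the long-term lease of the principal facility requires four-fifths of the disinterested managers present (4 − 2 = 2). 4/5 of 2 = 1.60, rounded up to 2, so 2 affirmative votes are needed; 2 voted in favor. Satisfied. (Moot — without a quorum no business can be validly transacted.)

Invalid — quorum requirement not satisfied.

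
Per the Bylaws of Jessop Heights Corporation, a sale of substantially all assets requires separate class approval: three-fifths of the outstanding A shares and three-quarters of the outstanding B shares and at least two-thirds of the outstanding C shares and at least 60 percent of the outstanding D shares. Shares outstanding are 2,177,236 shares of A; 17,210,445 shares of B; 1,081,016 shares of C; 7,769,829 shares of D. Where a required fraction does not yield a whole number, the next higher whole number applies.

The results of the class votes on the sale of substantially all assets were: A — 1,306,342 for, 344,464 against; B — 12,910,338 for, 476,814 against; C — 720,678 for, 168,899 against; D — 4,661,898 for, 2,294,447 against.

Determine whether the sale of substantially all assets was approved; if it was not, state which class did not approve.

Approved — every class gave the required vote.

A: 3/5 of 2177236 = 1306341.60, rounded up to 1306342; 1,306,342 required, 1,306,342 in favor — approved.
B: 3/4 of 17210445 = 12907833.75, rounded up to 12907834; 12,907,834 required, 12,910,338 in favor — approved.
C: 2/3 of 1081016 = 720677.33, rounded up to 720678; 720,678 required, 720,678 in favor — approved.
D: 3/5 of 7769829 = 4661897.40, rounded up to 4661898; 4,661,898 required, 4,661,898 in favor — approved.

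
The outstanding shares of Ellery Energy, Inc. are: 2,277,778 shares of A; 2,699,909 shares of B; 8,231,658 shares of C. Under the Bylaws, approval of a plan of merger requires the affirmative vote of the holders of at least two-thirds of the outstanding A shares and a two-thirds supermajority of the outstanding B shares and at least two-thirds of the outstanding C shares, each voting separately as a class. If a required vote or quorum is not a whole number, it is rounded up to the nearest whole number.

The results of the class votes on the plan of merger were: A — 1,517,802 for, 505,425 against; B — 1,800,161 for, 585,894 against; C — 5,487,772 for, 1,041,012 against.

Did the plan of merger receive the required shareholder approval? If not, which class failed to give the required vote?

Not approved — the A shares did not give the required vote.

A: 2/3 of 2277778 = 1518518.67, rounded up to 1518519; 1,518,519 required, 1,517,802 in favor — not approved.
B: 2/3 of 2699909 = 1799939.33, rounded up to 1799940; 1,799,940 required, 1,800,161 in favor — approved.
C: 2/3 of 8231658 = 5487772; 5,487,772 required, 5,487,772 in favor — approved.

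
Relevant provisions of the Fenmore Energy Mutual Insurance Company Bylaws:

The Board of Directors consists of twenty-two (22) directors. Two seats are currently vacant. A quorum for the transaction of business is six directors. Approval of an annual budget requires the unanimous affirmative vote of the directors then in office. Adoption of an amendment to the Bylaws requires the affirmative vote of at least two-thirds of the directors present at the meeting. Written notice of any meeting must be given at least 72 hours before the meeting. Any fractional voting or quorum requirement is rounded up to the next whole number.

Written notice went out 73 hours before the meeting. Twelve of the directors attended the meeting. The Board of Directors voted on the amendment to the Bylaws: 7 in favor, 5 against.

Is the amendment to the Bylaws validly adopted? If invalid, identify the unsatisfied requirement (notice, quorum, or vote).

Notice: 73 hours given; 72 required (73 ≥ 72). Satisfied.
Quorum: 12 present; quorum is 6. Satisfied.
Vote: the amendment to the Bylaws requires two-thirds of the directors present (12). 2/3 of 12 = 8, so 8 affirmative votes are needed; 7 voted in favor. Not satisfied.

Invalid — vote requirement not satisfied.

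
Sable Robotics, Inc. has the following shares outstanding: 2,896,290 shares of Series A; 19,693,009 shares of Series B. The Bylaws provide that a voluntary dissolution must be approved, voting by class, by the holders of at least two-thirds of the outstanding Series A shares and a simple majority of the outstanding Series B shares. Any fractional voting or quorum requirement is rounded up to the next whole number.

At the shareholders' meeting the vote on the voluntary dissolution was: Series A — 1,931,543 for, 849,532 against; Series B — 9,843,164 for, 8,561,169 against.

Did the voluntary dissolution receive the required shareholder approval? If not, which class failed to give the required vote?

Series A: 2/3 of 2896290 = 1930860; 1,930,860 required, 1,931,543 in favor — approved.
Series B: a majority of 19693009 is 9846505; 9,846,505 required, 9,843,164 in favor — not approved.

Not approved — the Series B shares did not give the required vote.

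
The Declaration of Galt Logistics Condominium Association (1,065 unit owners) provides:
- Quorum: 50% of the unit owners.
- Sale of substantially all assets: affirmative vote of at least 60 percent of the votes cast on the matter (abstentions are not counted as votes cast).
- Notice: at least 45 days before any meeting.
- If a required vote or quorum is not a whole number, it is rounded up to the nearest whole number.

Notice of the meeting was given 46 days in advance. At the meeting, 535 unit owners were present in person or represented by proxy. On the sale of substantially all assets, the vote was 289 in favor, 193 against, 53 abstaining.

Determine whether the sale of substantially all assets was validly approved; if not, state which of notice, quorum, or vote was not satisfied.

Invalid — vote requirement not satisfied.

Notice: 46 days given; 45 required. Satisfied.
Quorum: 50% of 1,065 = 532.50, rounded up to 533; 535 present. Satisfied.
Vote: requires three-fifths of the votes cast (535 − 53 abstaining = 482); 3/5 of 482 = 289.20, rounded up to 290, so 290 needed; 289 in favor. Not satisfied.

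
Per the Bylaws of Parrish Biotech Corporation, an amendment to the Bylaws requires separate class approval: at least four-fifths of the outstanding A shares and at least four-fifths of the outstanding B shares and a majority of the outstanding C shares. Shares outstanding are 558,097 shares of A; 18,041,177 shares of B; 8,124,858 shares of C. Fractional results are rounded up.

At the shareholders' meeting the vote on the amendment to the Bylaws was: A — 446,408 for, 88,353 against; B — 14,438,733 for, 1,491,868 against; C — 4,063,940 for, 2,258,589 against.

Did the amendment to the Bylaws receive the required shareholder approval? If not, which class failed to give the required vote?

A: 4/5 of 558097 = 446477.60, rounded up to 446478; 446,478 required, 446,408 in favor — not approved.
B: 4/5 of 18041177 = 14432941.60, rounded up to 14432942; 14,432,942 required, 14,438,733 in favor — approved.
C: a majority of 8124858 is 4062430; 4,062,430 required, 4,063,940 in favor — approved.

Not approved — the A shares did not give the required vote.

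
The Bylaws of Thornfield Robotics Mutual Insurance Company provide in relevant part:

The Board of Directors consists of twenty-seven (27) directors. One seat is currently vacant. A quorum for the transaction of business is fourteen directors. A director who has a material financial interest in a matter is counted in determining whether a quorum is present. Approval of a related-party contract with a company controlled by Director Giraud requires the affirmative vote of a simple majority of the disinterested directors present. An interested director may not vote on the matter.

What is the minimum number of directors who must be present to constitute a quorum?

14

The quorum is fixed at 14.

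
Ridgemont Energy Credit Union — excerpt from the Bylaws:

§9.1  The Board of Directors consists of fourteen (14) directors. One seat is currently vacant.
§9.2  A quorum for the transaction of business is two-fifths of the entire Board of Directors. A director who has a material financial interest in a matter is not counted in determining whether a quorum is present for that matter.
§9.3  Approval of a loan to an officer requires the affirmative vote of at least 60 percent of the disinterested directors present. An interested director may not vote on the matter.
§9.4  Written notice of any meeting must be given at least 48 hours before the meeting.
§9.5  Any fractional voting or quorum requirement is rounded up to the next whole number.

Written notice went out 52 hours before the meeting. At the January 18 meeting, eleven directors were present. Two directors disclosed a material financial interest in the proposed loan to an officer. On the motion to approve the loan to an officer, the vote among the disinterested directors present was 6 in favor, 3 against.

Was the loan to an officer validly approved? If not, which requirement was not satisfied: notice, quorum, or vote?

Valid — all requirements satisfied.

Notice: 52 hours given; 48 required (52 ≥ 48). Satisfied.
Quorum: 11 present, but the 2 interested directors do not count, leaving 9. Quorum is 6. Satisfied.
Vote: the loan to an officer requires three-fifths of the disinterested directors present (11 − 2 = 9). 3/5 of 9 = 5.40, rounded up to 6, so 6 affirmative votes are needed; 6 voted in favor. Satisfied.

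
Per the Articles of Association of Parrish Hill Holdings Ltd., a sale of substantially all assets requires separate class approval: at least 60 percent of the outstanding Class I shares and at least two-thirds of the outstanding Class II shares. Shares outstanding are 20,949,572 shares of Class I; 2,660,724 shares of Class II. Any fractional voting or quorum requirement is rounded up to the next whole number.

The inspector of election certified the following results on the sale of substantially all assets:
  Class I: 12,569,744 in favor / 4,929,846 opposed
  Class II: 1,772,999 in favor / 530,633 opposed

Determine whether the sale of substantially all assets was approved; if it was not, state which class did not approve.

Class I: 3/5 of 20949572 = 12569743.20, rounded up to 12569744; 12,569,744 required, 12,569,744 in favor — approved.
Class II: 2/3 of 2660724 = 1773816; 1,773,816 required, 1,772,999 in favor — not approved.

Not approved — the Class II shares did not give the required vote.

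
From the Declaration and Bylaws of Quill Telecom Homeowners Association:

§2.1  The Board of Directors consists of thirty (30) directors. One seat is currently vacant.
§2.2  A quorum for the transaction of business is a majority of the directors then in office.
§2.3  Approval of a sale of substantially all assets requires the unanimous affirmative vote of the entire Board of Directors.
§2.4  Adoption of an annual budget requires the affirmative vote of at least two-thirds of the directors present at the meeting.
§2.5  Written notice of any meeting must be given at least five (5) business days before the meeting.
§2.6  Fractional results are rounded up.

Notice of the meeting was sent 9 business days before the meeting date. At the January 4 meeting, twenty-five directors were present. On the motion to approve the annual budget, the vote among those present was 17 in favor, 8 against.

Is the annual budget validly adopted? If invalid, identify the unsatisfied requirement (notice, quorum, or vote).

Notice: 9 business days given; 5 required (9 ≥ 5). Satisfied.
Quorum: 25 present; quorum is 15. Satisfied.
Vote: the annual budget requires two-thirds of the directors present (25). 2/3 of 25 = 16.67, rounded up to 17, so 17 affirmative votes are needed; 17 voted in favor. Satisfied.

Valid — all requirements satisfied.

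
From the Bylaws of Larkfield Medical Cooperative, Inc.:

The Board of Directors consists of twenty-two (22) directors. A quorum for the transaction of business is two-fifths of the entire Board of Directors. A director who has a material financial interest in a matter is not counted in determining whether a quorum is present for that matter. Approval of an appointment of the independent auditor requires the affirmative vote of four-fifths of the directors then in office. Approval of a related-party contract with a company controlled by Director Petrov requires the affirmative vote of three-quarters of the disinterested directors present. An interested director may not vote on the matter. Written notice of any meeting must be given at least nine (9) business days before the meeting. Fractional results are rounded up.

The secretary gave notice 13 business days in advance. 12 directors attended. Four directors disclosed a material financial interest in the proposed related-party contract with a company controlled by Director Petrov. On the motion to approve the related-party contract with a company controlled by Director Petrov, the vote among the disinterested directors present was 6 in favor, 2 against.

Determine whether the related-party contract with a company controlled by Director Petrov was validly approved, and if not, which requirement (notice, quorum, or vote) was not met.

Notice: 13 business days given; 9 required (13 ≥ 9). Satisfied.
Quorum: 12 present, but the 4 interested directors do not count, leaving 8. Quorum is 9. Not satisfied.
Vote: the related-party contract with a company controlled by Director Petrov requires three-fourths of the disinterested directors present (12 − 4 = 8). 3/4 of 8 = 6, so 6 affirmative votes are needed; 6 voted in favor. Satisfied. (Moot — without a quorum no business can be validly transacted.)

Invalid — quorum requirement not satisfied.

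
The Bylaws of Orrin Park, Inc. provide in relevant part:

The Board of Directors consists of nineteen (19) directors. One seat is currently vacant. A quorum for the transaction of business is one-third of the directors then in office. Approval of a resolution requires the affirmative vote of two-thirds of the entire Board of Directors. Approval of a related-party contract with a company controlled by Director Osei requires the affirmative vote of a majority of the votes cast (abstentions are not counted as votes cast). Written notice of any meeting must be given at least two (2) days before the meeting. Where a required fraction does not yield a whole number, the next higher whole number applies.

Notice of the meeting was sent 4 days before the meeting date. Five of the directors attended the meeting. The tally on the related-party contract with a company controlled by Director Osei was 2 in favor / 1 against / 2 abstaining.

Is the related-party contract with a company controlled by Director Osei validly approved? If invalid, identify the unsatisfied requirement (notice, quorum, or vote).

Invalid — quorum requirement not satisfied.

Notice: 4 days given; 2 required (4 ≥ 2). Satisfied.
Quorum: 5 present; quorum is 6. Not satisfied.
Vote: the related-party contract with a company controlled by Director Osei requires a majority of the votes cast (5 present − 2 abstaining = 3). A majority of 3 is 2, so 2 affirmative votes are needed; 2 voted in favor. Satisfied. (Moot — without a quorum no business can be validly transacted.)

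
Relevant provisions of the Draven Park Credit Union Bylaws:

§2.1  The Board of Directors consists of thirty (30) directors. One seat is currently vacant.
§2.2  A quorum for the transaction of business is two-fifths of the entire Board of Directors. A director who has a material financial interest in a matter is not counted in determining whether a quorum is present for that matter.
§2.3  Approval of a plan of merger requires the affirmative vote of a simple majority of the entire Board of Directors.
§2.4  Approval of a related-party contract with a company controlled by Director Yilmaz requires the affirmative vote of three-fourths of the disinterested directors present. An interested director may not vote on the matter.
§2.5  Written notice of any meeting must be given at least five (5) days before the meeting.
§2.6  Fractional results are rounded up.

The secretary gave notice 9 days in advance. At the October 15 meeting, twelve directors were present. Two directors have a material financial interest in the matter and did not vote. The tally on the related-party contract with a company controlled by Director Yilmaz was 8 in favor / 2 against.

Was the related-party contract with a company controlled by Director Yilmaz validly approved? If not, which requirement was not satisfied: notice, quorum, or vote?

Notice: 9 days given; 5 required (9 ≥ 5). Satisfied.
Quorum: 12 present, but the 2 interested directors do not count, leaving 10. Quorum is 12. Not satisfied.
Vote: the related-party contract with a company controlled by Director Yilmaz requires three-fourths of the disinterested directors present (12 − 2 = 10). 3/4 of 10 = 7.50, rounded up to 8, so 8 affirmative votes are needed; 8 voted in favor. Satisfied. (Moot — without a quorum no business can be validly transacted.)

Invalid — quorum requirement not satisfied.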